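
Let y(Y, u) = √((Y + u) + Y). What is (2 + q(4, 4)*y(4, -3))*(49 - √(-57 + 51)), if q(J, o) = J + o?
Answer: 2*(1 + 4*√5)*(49 - I*√6) ≈ 974.54 - 48.717*I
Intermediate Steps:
y(Y, u) = √(u + 2*Y)
(2 + q(4, 4)*y(4, -3))*(49 - √(-57 + 51)) = (2 + (4 + 4)*√(-3 + 2*4))*(49 - √(-57 + 51)) = (2 + 8*√(-3 + 8))*(49 - √(-6)) = (2 + 8*√5)*(49 - I*√6)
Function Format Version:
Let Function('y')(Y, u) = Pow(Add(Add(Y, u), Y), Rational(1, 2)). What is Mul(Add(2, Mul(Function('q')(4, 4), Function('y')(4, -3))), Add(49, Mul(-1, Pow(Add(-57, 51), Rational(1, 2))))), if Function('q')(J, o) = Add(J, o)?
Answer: Mul(2, Add(1, Mul(4, Pow(5, Rational(1, 2)))), Add(49, Mul(-1, I, Pow(6, Rational(1, 2))))) ≈ Add(974.54, Mul(-48.717, I))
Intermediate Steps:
Function('y')(Y, u) = Pow(Add(u, Mul(2, Y)), Rational(1, 2))
Mul(Add(2, Mul(Function('q')(4, 4), Function('y')(4, -3))), Add(49, Mul(-1, Pow(Add(-57, 51), Rational(1, 2))))) = Mul(Add(2, Mul(Add(4, 4), Pow(Add(-3, Mul(2, 4)), Rational(1, 2)))), Add(49, Mul(-1, Pow(Add(-57, 51), Rational(1, 2))))) = Mul(Add(2, Mul(8, Pow(Add(-3, 8), Rational(1, 2)))), Add(49, Mul(-1, Pow(-6, Rational(1, 2))))) = Mul(Add(2, Mul(8, Pow(5, Rational(1, 2)))), Add(49, Mul(-1, Mul(I, Pow(6, Rational(1, 2)))))) = Mul(Add(2, Mul(8, Pow(5, Rational(1, 2)))), Add(49, Mul(-1, I, Pow(6, Rational(1, 2)))))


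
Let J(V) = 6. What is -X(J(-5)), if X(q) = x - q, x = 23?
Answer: -17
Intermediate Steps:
X(q) = 23 - q
-X(J(-5)) = -(23 - 1*6) = -(23 - 6) = -1*17 = -17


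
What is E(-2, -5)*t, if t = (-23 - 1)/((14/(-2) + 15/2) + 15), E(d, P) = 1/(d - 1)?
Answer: 16/31 ≈ 0.51613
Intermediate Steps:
E(d, P) = 1/(-1 + d)
t = -48/31 (t = -24/((14*(-½) + 15*(½)) + 15) = -24/((-7 + 15/2) + 15) = -24/(½ + 15) = -24/31/2 = -24*2/31 = -48/31 ≈ -1.5484)
E(-2, -5)*t = -48/31/(-1 - 2) = -48/31/(-3) = -⅓*(-48/31) = 16/31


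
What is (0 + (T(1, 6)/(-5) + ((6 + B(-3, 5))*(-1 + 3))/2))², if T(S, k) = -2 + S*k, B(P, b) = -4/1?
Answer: 36/25 ≈ 1.4400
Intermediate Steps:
B(P, b) = -4 (B(P, b) = -4*1 = -4)
(0 + (T(1, 6)/(-5) + ((6 + B(-3, 5))*(-1 + 3))/2))² = (0 + ((-2 + 1*6)/(-5) + ((6 - 4)*(-1 + 3))/2))² = (0 + ((-2 + 6)*(-⅕) + (2*2)*(½)))² = (0 + (4*(-⅕) + 4*(½)))² = (0 + (-⅘ + 2))² = (0 + 6/5)² = (6/5)² = 36/25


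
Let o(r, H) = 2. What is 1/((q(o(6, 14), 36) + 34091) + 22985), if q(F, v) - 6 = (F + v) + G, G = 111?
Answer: 1/57231 ≈ 1.7473e-5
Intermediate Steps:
q(F, v) = 117 + F + v (q(F, v) = 6 + ((F + v) + 111) = 6 + (111 + F + v) = 117 + F + v)
1/((q(o(6, 14), 36) + 34091) + 22985) = 1/(((117 + 2 + 36) + 34091) + 22985) = 1/((155 + 34091) + 22985) = 1/(34246 + 22985) = 1/57231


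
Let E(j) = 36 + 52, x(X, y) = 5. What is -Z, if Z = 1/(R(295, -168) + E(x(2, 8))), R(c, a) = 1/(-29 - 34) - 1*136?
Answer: 63/3025 ≈ 0.020826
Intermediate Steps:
R(c, a) = -8569/63 (R(c, a) = 1/(-63) - 136 = -1/63 - 136 = -8569/63)
E(j) = 88
Z = -63/3025 (Z = 1/(-8569/63 + 88) = 1/(-3025/63) = -63/3025 ≈ -0.020826)
-Z = -1*(-63/3025) = 63/3025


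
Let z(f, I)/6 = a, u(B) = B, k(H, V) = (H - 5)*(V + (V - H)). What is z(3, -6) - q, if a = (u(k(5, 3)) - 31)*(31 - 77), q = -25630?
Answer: 34186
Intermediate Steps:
k(H, V) = (-5 + H)*(-H + 2*V)
a = 1426 (a = ((-1*5² - 10*3 + 5*5 + 2*5*3) - 31)*(31 - 77) = ((-1*25 - 30 + 25 + 30) - 31)*(-46) = ((-25 - 30 + 25 + 30) - 31)*(-46) = (0 - 31)*(-46) = -31*(-46) = 1426)
z(f, I) = 8556 (z(f, I) = 6*1426 = 8556)
z(3, -6) - q = 8556 - 1*(-25630) = 8556 + 25630 = 34186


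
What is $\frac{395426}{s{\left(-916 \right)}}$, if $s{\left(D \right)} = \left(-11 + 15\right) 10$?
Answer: $\frac{197713}{20} \approx 9885.7$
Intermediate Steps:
$s{\left(D \right)} = 40$ ($s{\left(D \right)} = 4 \cdot 10 = 40$)
$\frac{395426}{s{\left(-916 \right)}} = \frac{395426}{40} = 395426 \cdot \frac{1}{40} = \frac{197713}{20}$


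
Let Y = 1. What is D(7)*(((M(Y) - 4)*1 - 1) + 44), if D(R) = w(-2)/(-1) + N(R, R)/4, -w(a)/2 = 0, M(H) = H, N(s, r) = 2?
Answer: 20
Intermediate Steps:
w(a) = 0 (w(a) = -2*0 = 0)
D(R) = ½ (D(R) = 0/(-1) + 2/4 = 0*(-1) + 2*(¼) = 0 + ½ = ½)
D(7)*(((M(Y) - 4)*1 - 1) + 44) = (((1 - 4)*1 - 1) + 44)/2 = ((-3*1 - 1) + 44)/2 = ((-3 - 1) + 44)/2 = (-4 + 44)/2 = (½)*40 = 20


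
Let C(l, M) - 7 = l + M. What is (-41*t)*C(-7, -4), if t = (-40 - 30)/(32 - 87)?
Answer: 2296/11 ≈ 208.73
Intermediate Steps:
C(l, M) = 7 + M + l (C(l, M) = 7 + (l + M) = 7 + (M + l) = 7 + M + l)
t = 14/11 (t = -70/(-55) = -70*(-1/55) = 14/11 ≈ 1.2727)
(-41*t)*C(-7, -4) = (-41*14/11)*(7 - 4 - 7) = -574/11*(-4) = 2296/11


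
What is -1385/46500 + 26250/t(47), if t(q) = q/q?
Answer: 244124723/9300 ≈ 26250.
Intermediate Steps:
t(q) = 1
-1385/46500 + 26250/t(47) = -1385/46500 + 26250/1 = -1385*1/46500 + 26250*1 = -277/9300 + 26250 = 244124723/9300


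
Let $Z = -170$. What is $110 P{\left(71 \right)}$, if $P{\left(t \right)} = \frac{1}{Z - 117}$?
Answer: $- \frac{110}{287} \approx -0.38328$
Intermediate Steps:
$P{\left(t \right)} = - \frac{1}{287}$ ($P{\left(t \right)} = \frac{1}{-170 - 117} = \frac{1}{-287} = - \frac{1}{287}$)
$110 P{\left(71 \right)} = 110 \left(- \frac{1}{287}\right) = - \frac{110}{287}$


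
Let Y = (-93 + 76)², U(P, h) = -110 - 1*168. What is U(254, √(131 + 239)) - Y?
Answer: -567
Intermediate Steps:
U(P, h) = -278 (U(P, h) = -110 - 168 = -278)
Y = 289 (Y = (-17)² = 289)
U(254, √(131 + 239)) - Y = -278 - 1*289 = -278 - 289 = -567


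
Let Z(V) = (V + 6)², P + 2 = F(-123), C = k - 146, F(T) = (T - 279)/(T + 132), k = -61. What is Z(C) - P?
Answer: 121343/3 ≈ 40448.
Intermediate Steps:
F(T) = (-279 + T)/(132 + T)
C = -207 (C = -61 - 146 = -207)
P = -140/3 (P = -2 + (-279 - 123)/(132 - 123) = -2 - 402/9 = -2 + (⅑)*(-402) = -2 - 134/3 = -140/3 ≈ -46.667)
Z(V) = (6 + V)²
Z(C) - P = (6 - 207)² - 1*(-140/3) = (-201)² + 140/3 = 40401 + 140/3 = 121343/3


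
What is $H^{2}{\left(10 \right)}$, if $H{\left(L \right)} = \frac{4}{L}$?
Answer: $\frac{4}{25} \approx 0.16$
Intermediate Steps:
$H^{2}{\left(10 \right)} = \left(\frac{4}{10}\right)^{2} = \left(4 \cdot \frac{1}{10}\right)^{2} = \left(\frac{2}{5}\right)^{2} = \frac{4}{25}$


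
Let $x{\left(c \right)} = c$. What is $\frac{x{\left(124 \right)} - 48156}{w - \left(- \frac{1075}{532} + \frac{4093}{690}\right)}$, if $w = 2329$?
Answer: $- \frac{8815793280}{426746797} \approx -20.658$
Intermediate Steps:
$\frac{x{\left(124 \right)} - 48156}{w - \left(- \frac{1075}{532} + \frac{4093}{690}\right)} = \frac{124 - 48156}{2329 - \left(- \frac{1075}{532} + \frac{4093}{690}\right)} = - \frac{48032}{2329 - \frac{717863}{183540}} = - \frac{48032}{\frac{426746797}{183540}} = \left(-48032\right) \frac{183540}{426746797} = - \frac{8815793280}{426746797}$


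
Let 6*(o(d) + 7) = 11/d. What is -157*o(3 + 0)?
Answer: 18055/18 ≈ 1003.1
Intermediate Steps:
o(d) = -7 + 11/(6*d) (o(d) = -7 + (11/d)/6 = -7 + 11/(6*d))
-157*o(3 + 0) = -157*(-7 + 11/(6*(3 + 0))) = -157*(-7 + (11/6)/3) = -157*(-7 + (11/6)*(⅓)) = -157*(-7 + 11/18) = -157*(-115/18) = 18055/18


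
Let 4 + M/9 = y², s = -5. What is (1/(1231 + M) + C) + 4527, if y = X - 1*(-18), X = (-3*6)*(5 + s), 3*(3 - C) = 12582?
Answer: 1381297/4111 ≈ 336.00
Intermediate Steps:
C = -4191 (C = 3 - ⅓*12582 = 3 - 4194 = -4191)
X = 0 (X = (-3*6)*(5 - 5) = -18*0 = 0)
y = 18 (y = 0 - 1*(-18) = 0 + 18 = 18)
M = 2880 (M = -36 + 9*18² = -36 + 9*324 = -36 + 2916 = 2880)
(1/(1231 + M) + C) + 4527 = (1/(1231 + 2880) - 4191) + 4527 = (1/4111 - 4191) + 4527 = -17229200/4111 + 4527 = 1381297/4111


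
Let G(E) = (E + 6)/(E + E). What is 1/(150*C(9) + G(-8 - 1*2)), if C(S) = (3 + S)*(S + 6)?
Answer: 5/135001 ≈ 3.7037e-5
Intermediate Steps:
C(S) = (3 + S)*(6 + S)
G(E) = (6 + E)/(2*E) (G(E) = (6 + E)/((2*E)) = (6 + E)*(1/(2*E)) = (6 + E)/(2*E))
1/(150*C(9) + G(-8 - 1*2)) = 1/(150*(18 + 9² + 9*9) + (6 + (-8 - 1*2))/(2*(-8 - 1*2))) = 1/(150*(18 + 81 + 81) + (6 + (-8 - 2))/(2*(-8 - 2))) = 1/(150*180 + (½)*(6 - 10)/(-10)) = 1/(27000 + (½)*(-⅒)*(-4)) = 1/(27000 + ⅕) = 1/(135001/5) = 5/135001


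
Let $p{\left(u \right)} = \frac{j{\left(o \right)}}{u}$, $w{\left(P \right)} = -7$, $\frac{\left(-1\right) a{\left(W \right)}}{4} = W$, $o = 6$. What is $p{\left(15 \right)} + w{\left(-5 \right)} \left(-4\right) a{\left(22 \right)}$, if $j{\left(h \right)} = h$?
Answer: $- \frac{12318}{5} \approx -2463.6$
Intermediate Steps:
$a{\left(W \right)} = - 4 W$
$p{\left(u \right)} = \frac{6}{u}$
$p{\left(15 \right)} + w{\left(-5 \right)} \left(-4\right) a{\left(22 \right)} = \frac{6}{15} + \left(-7\right) \left(-4\right) \left(\left(-4\right) 22\right) = 6 \cdot \frac{1}{15} + 28 \left(-88\right) = \frac{2}{5} - 2464 = - \frac{12318}{5}$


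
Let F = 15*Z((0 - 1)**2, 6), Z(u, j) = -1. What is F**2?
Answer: 225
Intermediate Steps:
F = -15 (F = 15*(-1) = -15)
F**2 = (-15)**2 = 225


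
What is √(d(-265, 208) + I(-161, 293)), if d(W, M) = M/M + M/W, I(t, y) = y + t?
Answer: 3*√1031645/265 ≈ 11.498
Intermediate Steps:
I(t, y) = t + y
d(W, M) = 1 + M/W
√(d(-265, 208) + I(-161, 293)) = √((208 - 265)/(-265) + (-161 + 293)) = √(-1/265*(-57) + 132) = √(57/265 + 132) = √(35037/265) = 3*√1031645/265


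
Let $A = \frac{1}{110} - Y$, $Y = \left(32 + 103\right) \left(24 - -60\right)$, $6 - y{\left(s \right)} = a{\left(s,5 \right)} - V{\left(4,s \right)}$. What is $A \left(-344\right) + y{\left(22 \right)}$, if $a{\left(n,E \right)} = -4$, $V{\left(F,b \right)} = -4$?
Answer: $\frac{214552958}{55} \approx 3.901 \cdot 10^{6}$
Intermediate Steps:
$y{\left(s \right)} = 6$ ($y{\left(s \right)} = 6 - \left(-4 - -4\right) = 6 - \left(-4 + 4\right) = 6 - 0 = 6 + 0 = 6$)
$Y = 11340$ ($Y = 135 \left(24 + 60\right) = 135 \cdot 84 = 11340$)
$A = - \frac{1247399}{110}$ ($A = \frac{1}{110} - 11340 = - \frac{1247399}{110} \approx -11340.0$)
$A \left(-344\right) + y{\left(22 \right)} = \left(- \frac{1247399}{110}\right) \left(-344\right) + 6 = \frac{214552628}{55} + 6 = \frac{214552958}{55}$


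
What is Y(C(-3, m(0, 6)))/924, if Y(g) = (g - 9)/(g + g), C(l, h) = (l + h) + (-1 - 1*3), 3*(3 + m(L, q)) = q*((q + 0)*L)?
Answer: 19/18480 ≈ 0.0010281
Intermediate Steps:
m(L, q) = -3 + L*q²/3 (m(L, q) = -3 + (q*((q + 0)*L))/3 = -3 + (q*(q*L))/3 = -3 + (q*(L*q))/3 = -3 + (L*q²)/3 = -3 + L*q²/3)
C(l, h) = -4 + h + l (C(l, h) = (h + l) + (-1 - 3) = (h + l) - 4 = -4 + h + l)
Y(g) = (-9 + g)/(2*g) (Y(g) = (-9 + g)/((2*g)) = (-9 + g)*(1/(2*g)) = (-9 + g)/(2*g))
Y(C(-3, m(0, 6)))/924 = ((-9 + (-4 + (-3 + (⅓)*0*6²) - 3))/(2*(-4 + (-3 + (⅓)*0*6²) - 3)))/924 = ((-9 + (-4 + (-3 + (⅓)*0*36) - 3))/(2*(-4 + (-3 + (⅓)*0*36) - 3)))*(1/924) = ((-9 + (-4 + (-3 + 0) - 3))/(2*(-4 + (-3 + 0) - 3)))*(1/924) = ((-9 + (-4 - 3 - 3))/(2*(-4 - 3 - 3)))*(1/924) = ((½)*(-9 - 10)/(-10))*(1/924) = ((½)*(-⅒)*(-19))*(1/924) = (19/20)*(1/924) = 19/18480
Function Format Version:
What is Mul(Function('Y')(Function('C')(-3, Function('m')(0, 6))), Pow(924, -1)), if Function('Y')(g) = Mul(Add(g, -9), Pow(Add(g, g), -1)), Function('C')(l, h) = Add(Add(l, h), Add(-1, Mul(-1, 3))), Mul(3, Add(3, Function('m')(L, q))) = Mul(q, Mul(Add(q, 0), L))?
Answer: Rational(19, 18480) ≈ 0.0010281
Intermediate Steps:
Function('m')(L, q) = Add(-3, Mul(Rational(1, 3), L, Pow(q, 2))) (Function('m')(L, q) = Add(-3, Mul(Rational(1, 3), Mul(q, Mul(Add(q, 0), L)))) = Add(-3, Mul(Rational(1, 3), Mul(q, Mul(q, L)))) = Add(-3, Mul(Rational(1, 3), Mul(q, Mul(L, q)))) = Add(-3, Mul(Rational(1, 3), Mul(L, Pow(q, 2)))) = Add(-3, Mul(Rational(1, 3), L, Pow(q, 2))))
Function('C')(l, h) = Add(-4, h, l) (Function('C')(l, h) = Add(Add(h, l), Add(-1, -3)) = Add(Add(h, l), -4) = Add(-4, h, l))
Function('Y')(g) = Mul(Rational(1, 2), Pow(g, -1), Add(-9, g)) (Function('Y')(g) = Mul(Add(-9, g), Pow(Mul(2, g), -1)) = Mul(Add(-9, g), Mul(Rational(1, 2), Pow(g, -1))) = Mul(Rational(1, 2), Pow(g, -1), Add(-9, g)))
Mul(Function('Y')(Function('C')(-3, Function('m')(0, 6))), Pow(924, -1)) = Mul(Mul(Rational(1, 2), Pow(Add(-4, Add(-3, Mul(Rational(1, 3), 0, Pow(6, 2))), -3), -1), Add(-9, Add(-4, Add(-3, Mul(Rational(1, 3), 0, Pow(6, 2))), -3))), Pow(924, -1)) = Mul(Mul(Rational(1, 2), Pow(Add(-4, Add(-3, Mul(Rational(1, 3), 0, 36)), -3), -1), Add(-9, Add(-4, Add(-3, Mul(Rational(1, 3), 0, 36)), -3))), Rational(1, 924)) = Mul(Mul(Rational(1, 2), Pow(Add(-4, Add(-3, 0), -3), -1), Add(-9, Add(-4, Add(-3, 0), -3))), Rational(1, 924)) = Mul(Mul(Rational(1, 2), Pow(Add(-4, -3, -3), -1), Add(-9, Add(-4, -3, -3))), Rational(1, 924)) = Mul(Mul(Rational(1, 2), Pow(-10, -1), Add(-9, -10)), Rational(1, 924)) = Mul(Mul(Rational(1, 2), Rational(-1, 10), -19), Rational(1, 924)) = Mul(Rational(19, 20), Rational(1, 924)) = Rational(19, 18480)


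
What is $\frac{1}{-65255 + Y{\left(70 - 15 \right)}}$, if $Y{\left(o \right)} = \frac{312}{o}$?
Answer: $- \frac{55}{3588713} \approx -1.5326 \cdot 10^{-5}$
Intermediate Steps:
$\frac{1}{-65255 + Y{\left(70 - 15 \right)}} = \frac{1}{-65255 + \frac{312}{70 - 15}} = \frac{1}{-65255 + \frac{312}{55}} = \frac{1}{- \frac{3588713}{55}} = - \frac{55}{3588713}$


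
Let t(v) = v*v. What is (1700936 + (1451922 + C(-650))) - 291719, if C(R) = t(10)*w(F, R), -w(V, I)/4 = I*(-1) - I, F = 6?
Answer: 2341139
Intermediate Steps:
w(V, I) = 8*I (w(V, I) = -4*(I*(-1) - I) = -4*(-I - I) = -(-8)*I = 8*I)
t(v) = v²
C(R) = 800*R (C(R) = 10²*(8*R) = 100*(8*R) = 800*R)
(1700936 + (1451922 + C(-650))) - 291719 = (1700936 + (1451922 + 800*(-650))) - 291719 = (1700936 + (1451922 - 520000)) - 291719 = (1700936 + 931922) - 291719 = 2632858 - 291719 = 2341139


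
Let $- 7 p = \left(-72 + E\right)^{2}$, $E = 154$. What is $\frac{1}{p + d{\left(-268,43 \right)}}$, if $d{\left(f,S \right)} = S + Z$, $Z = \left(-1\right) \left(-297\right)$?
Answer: $- \frac{7}{4344} \approx -0.0016114$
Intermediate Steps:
$Z = 297$
$d{\left(f,S \right)} = 297 + S$ ($d{\left(f,S \right)} = S + 297 = 297 + S$)
$p = - \frac{6724}{7}$ ($p = - \frac{\left(-72 + 154\right)^{2}}{7} = - \frac{82^{2}}{7} = \left(- \frac{1}{7}\right) 6724 = - \frac{6724}{7} \approx -960.57$)
$\frac{1}{p + d{\left(-268,43 \right)}} = \frac{1}{- \frac{6724}{7} + \left(297 + 43\right)} = \frac{1}{- \frac{6724}{7} + 340} = \frac{1}{- \frac{4344}{7}} = - \frac{7}{4344}$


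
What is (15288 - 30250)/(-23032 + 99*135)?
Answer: 14962/9667 ≈ 1.5477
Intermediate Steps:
(15288 - 30250)/(-23032 + 99*135) = -14962/(-23032 + 13365) = -14962/(-9667) = -14962*(-1/9667) = 14962/9667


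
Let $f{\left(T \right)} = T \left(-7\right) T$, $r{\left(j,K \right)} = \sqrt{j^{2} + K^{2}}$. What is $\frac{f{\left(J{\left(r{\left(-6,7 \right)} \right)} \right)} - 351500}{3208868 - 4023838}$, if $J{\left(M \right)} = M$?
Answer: $\frac{70419}{162994} \approx 0.43203$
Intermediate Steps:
$r{\left(j,K \right)} = \sqrt{K^{2} + j^{2}}$
$f{\left(T \right)} = - 7 T^{2}$ ($f{\left(T \right)} = - 7 T T = - 7 T^{2}$)
$\frac{f{\left(J{\left(r{\left(-6,7 \right)} \right)} \right)} - 351500}{3208868 - 4023838} = \frac{- 7 \left(\sqrt{7^{2} + \left(-6\right)^{2}}\right)^{2} - 351500}{3208868 - 4023838} = \frac{- 7 \left(\sqrt{49 + 36}\right)^{2} - 351500}{-814970} = \left(- 7 \left(\sqrt{85}\right)^{2} - 351500\right) \left(- \frac{1}{814970}\right) = \left(\left(-7\right) 85 - 351500\right) \left(- \frac{1}{814970}\right) = \left(-595 - 351500\right) \left(- \frac{1}{814970}\right) = \left(-352095\right) \left(- \frac{1}{814970}\right) = \frac{70419}{162994}$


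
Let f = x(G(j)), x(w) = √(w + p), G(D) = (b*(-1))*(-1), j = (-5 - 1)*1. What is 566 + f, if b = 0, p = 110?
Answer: 566 + √110 ≈ 576.49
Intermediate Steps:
j = -6 (j = -6*1 = -6)
G(D) = 0 (G(D) = (0*(-1))*(-1) = 0*(-1) = 0)
x(w) = √(110 + w) (x(w) = √(w + 110) = √(110 + w))
f = √110 (f = √(110 + 0) = √110 ≈ 10.488)
566 + f = 566 + √110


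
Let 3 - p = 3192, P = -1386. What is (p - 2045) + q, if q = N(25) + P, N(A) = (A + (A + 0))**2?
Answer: -4120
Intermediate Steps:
p = -3189 (p = 3 - 1*3192 = 3 - 3192 = -3189)
N(A) = 4*A**2 (N(A) = (A + A)**2 = (2*A)**2 = 4*A**2)
q = 1114 (q = 4*25**2 - 1386 = 4*625 - 1386 = 2500 - 1386 = 1114)
(p - 2045) + q = (-3189 - 2045) + 1114 = -5234 + 1114 = -4120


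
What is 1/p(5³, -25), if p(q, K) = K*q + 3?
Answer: -1/3122 ≈ -0.00032031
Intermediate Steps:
p(q, K) = 3 + K*q
1/p(5³, -25) = 1/(3 - 25*5³) = 1/(3 - 25*125) = 1/(3 - 3125) = 1/(-3122) = -1/3122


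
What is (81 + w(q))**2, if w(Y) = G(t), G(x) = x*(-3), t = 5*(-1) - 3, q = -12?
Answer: 11025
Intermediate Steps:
t = -8 (t = -5 - 3 = -8)
G(x) = -3*x
w(Y) = 24 (w(Y) = -3*(-8) = 24)
(81 + w(q))**2 = (81 + 24)**2 = 105**2 = 11025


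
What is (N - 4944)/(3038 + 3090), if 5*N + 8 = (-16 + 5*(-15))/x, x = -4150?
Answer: -102621109/127156000 ≈ -0.80705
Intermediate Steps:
N = -33109/20750 (N = -8/5 + ((-16 + 5*(-15))/(-4150))/5 = -8/5 + ((-16 - 75)*(-1/4150))/5 = -8/5 + (-91*(-1/4150))/5 = -8/5 + (⅕)*(91/4150) = -8/5 + 91/20750 = -33109/20750 ≈ -1.5956)
(N - 4944)/(3038 + 3090) = (-33109/20750 - 4944)/(3038 + 3090) = -102621109/20750/6128 = -102621109/20750*1/6128 = -102621109/127156000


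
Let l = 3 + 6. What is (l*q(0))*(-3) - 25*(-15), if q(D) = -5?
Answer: 510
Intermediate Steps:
l = 9
(l*q(0))*(-3) - 25*(-15) = (9*(-5))*(-3) - 25*(-15) = -45*(-3) + 375 = 135 + 375 = 510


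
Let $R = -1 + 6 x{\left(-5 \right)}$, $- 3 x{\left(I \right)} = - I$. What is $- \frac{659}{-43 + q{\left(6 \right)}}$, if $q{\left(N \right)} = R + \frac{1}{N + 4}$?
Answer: $\frac{6590}{539} \approx 12.226$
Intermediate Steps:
$x{\left(I \right)} = \frac{I}{3}$ ($x{\left(I \right)} = - \frac{\left(-1\right) I}{3} = \frac{I}{3}$)
$R = -11$ ($R = -1 + 6 \cdot \frac{1}{3} \left(-5\right) = -1 + 6 \left(- \frac{5}{3}\right) = -1 - 10 = -11$)
$q{\left(N \right)} = -11 + \frac{1}{4 + N}$ ($q{\left(N \right)} = -11 + \frac{1}{N + 4} = -11 + \frac{1}{4 + N}$)
$- \frac{659}{-43 + q{\left(6 \right)}} = - \frac{659}{-43 + \frac{-43 - 66}{4 + 6}} = - \frac{659}{-43 + \frac{-43 - 66}{10}} = - \frac{659}{-43 + \frac{1}{10} \left(-109\right)} = - \frac{659}{-43 - \frac{109}{10}} = - \frac{659}{- \frac{539}{10}} = \left(-659\right) \left(- \frac{10}{539}\right) = \frac{6590}{539}$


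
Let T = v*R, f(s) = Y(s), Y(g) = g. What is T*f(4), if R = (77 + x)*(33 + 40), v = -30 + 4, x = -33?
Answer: -334048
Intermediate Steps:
f(s) = s
v = -26
R = 3212 (R = (77 - 33)*(33 + 40) = 44*73 = 3212)
T = -83512 (T = -26*3212 = -83512)
T*f(4) = -83512*4 = -334048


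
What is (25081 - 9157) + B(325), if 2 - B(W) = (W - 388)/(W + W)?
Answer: 10351963/650 ≈ 15926.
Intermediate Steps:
B(W) = 2 - (-388 + W)/(2*W) (B(W) = 2 - (W - 388)/(W + W) = 2 - (-388 + W)/(2*W))
(25081 - 9157) + B(325) = (25081 - 9157) + (3/2 + 194/325) = 15924 + (3/2 + 194*(1/325)) = 15924 + (3/2 + 194/325) = 15924 + 1363/650 = 10351963/650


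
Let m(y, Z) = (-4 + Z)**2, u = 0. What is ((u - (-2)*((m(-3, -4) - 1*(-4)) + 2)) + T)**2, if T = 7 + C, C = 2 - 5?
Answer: 20736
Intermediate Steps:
C = -3
T = 4 (T = 7 - 3 = 4)
((u - (-2)*((m(-3, -4) - 1*(-4)) + 2)) + T)**2 = ((0 - (-2)*(((-4 - 4)**2 - 1*(-4)) + 2)) + 4)**2 = ((0 - (-2)*(((-8)**2 + 4) + 2)) + 4)**2 = ((0 - (-2)*((64 + 4) + 2)) + 4)**2 = ((0 - (-2)*(68 + 2)) + 4)**2 = ((0 - (-2)*70) + 4)**2 = ((0 - 1*(-140)) + 4)**2 = ((0 + 140) + 4)**2 = (140 + 4)**2 = 144**2 = 20736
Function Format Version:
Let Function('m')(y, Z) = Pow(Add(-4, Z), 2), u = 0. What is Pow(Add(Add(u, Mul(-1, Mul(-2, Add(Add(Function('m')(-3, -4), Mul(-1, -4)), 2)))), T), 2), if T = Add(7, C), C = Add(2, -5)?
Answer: 20736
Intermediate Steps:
C = -3
T = 4 (T = Add(7, -3) = 4)
Pow(Add(Add(u, Mul(-1, Mul(-2, Add(Add(Function('m')(-3, -4), Mul(-1, -4)), 2)))), T), 2) = Pow(Add(Add(0, Mul(-1, Mul(-2, Add(Add(Pow(Add(-4, -4), 2), Mul(-1, -4)), 2)))), 4), 2) = Pow(Add(Add(0, Mul(-1, Mul(-2, Add(Add(Pow(-8, 2), 4), 2)))), 4), 2) = Pow(Add(Add(0, Mul(-1, Mul(-2, Add(Add(64, 4), 2)))), 4), 2) = Pow(Add(Add(0, Mul(-1, Mul(-2, Add(68, 2)))), 4), 2) = Pow(Add(Add(0, Mul(-1, Mul(-2, 70))), 4), 2) = Pow(Add(Add(0, Mul(-1, -140)), 4), 2) = Pow(Add(Add(0, 140), 4), 2) = Pow(Add(140, 4), 2) = Pow(144, 2) = 20736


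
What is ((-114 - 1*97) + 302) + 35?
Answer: 126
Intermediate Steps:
((-114 - 1*97) + 302) + 35 = ((-114 - 97) + 302) + 35 = (-211 + 302) + 35 = 91 + 35 = 126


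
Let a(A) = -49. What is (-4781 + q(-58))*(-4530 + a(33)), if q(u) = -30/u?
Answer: 634805086/29 ≈ 2.1890e+7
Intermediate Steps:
(-4781 + q(-58))*(-4530 + a(33)) = (-4781 - 30/(-58))*(-4530 - 49) = (-4781 - 30*(-1/58))*(-4579) = (-4781 + 15/29)*(-4579) = -138634/29*(-4579) = 634805086/29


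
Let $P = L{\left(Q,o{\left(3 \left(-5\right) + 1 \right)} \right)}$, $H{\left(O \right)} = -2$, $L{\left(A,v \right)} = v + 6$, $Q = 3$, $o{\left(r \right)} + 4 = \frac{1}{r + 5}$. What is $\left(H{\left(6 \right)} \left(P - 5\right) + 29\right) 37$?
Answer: $\frac{11729}{9} \approx 1303.2$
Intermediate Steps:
$o{\left(r \right)} = -4 + \frac{1}{5 + r}$ ($o{\left(r \right)} = -4 + \frac{1}{r + 5} = -4 + \frac{1}{5 + r}$)
$L{\left(A,v \right)} = 6 + v$
$P = \frac{17}{9}$ ($P = 6 + \frac{-19 - 4 \left(3 \left(-5\right) + 1\right)}{5 + \left(3 \left(-5\right) + 1\right)} = 6 + \frac{-19 - 4 \left(-15 + 1\right)}{5 + \left(-15 + 1\right)} = 6 + \frac{-19 - -56}{5 - 14} = 6 + \frac{-19 + 56}{-9} = 6 - \frac{37}{9} = \frac{17}{9} \approx 1.8889$)
$\left(H{\left(6 \right)} \left(P - 5\right) + 29\right) 37 = \left(- 2 \left(\frac{17}{9} - 5\right) + 29\right) 37 = \left(\left(-2\right) \left(- \frac{28}{9}\right) + 29\right) 37 = \left(\frac{56}{9} + 29\right) 37 = \frac{317}{9} \cdot 37 = \frac{11729}{9}$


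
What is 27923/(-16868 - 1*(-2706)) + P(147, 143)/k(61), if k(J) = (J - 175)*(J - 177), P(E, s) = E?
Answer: -61195323/31213048 ≈ -1.9606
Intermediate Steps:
k(J) = (-177 + J)*(-175 + J) (k(J) = (-175 + J)*(-177 + J) = (-177 + J)*(-175 + J))
27923/(-16868 - 1*(-2706)) + P(147, 143)/k(61) = 27923/(-16868 - 1*(-2706)) + 147/(30975 + 61² - 352*61) = 27923/(-16868 + 2706) + 147/(30975 + 3721 - 21472) = 27923/(-14162) + 147/13224 = 27923*(-1/14162) + 147*(1/13224) = -27923/14162 + 49/4408 = -61195323/31213048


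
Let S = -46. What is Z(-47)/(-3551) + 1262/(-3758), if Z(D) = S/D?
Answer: -105398441/313599463 ≈ -0.33609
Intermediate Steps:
Z(D) = -46/D
Z(-47)/(-3551) + 1262/(-3758) = -46/(-47)/(-3551) + 1262/(-3758) = -46*(-1/47)*(-1/3551) + 1262*(-1/3758) = (46/47)*(-1/3551) - 631/1879 = -46/166897 - 631/1879 = -105398441/313599463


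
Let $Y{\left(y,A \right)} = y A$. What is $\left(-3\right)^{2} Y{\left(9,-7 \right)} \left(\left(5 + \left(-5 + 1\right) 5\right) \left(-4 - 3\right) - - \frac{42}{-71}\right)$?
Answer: $- \frac{4203171}{71} \approx -59200.0$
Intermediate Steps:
$Y{\left(y,A \right)} = A y$
$\left(-3\right)^{2} Y{\left(9,-7 \right)} \left(\left(5 + \left(-5 + 1\right) 5\right) \left(-4 - 3\right) - - \frac{42}{-71}\right) = \left(-3\right)^{2} \left(\left(-7\right) 9\right) \left(\left(5 + \left(-5 + 1\right) 5\right) \left(-4 - 3\right) - - \frac{42}{-71}\right) = 9 \left(-63\right) \left(\left(5 - 20\right) \left(-7\right) - \left(-42\right) \left(- \frac{1}{71}\right)\right) = - 567 \left(\left(5 - 20\right) \left(-7\right) - \frac{42}{71}\right) = - 567 \left(\left(-15\right) \left(-7\right) - \frac{42}{71}\right) = - 567 \left(105 - \frac{42}{71}\right) = \left(-567\right) \frac{7413}{71} = - \frac{4203171}{71}$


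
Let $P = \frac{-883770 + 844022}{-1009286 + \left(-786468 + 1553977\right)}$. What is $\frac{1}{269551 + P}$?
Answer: $\frac{241777}{65171271875} \approx 3.7099 \cdot 10^{-6}$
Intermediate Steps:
$P = \frac{39748}{241777}$ ($P = - \frac{39748}{-1009286 + 767509} = - \frac{39748}{-241777} = \left(-39748\right) \left(- \frac{1}{241777}\right) = \frac{39748}{241777} \approx 0.1644$)
$\frac{1}{269551 + P} = \frac{1}{269551 + \frac{39748}{241777}} = \frac{1}{\frac{65171271875}{241777}} = \frac{241777}{65171271875}$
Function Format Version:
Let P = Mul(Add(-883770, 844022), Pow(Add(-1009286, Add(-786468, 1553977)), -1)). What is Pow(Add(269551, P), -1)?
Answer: Rational(241777, 65171271875) ≈ 3.7099e-6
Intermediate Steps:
P = Rational(39748, 241777) (P = Mul(-39748, Pow(Add(-1009286, 767509), -1)) = Mul(-39748, Pow(-241777, -1)) = Mul(-39748, Rational(-1, 241777)) = Rational(39748, 241777) ≈ 0.16440)
Pow(Add(269551, P), -1) = Pow(Add(269551, Rational(39748, 241777)), -1) = Pow(Rational(65171271875, 241777), -1) = Rational(241777, 65171271875)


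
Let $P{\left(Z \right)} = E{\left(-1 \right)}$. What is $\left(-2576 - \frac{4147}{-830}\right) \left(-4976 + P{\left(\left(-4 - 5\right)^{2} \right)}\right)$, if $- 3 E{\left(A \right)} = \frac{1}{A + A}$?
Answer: $\frac{4247237981}{332} \approx 1.2793 \cdot 10^{7}$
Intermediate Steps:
$E{\left(A \right)} = - \frac{1}{6 A}$ ($E{\left(A \right)} = - \frac{1}{3 \left(A + A\right)} = - \frac{1}{3 \cdot 2 A} = - \frac{\frac{1}{2} \frac{1}{A}}{3} = - \frac{1}{6 A}$)
$P{\left(Z \right)} = \frac{1}{6}$ ($P{\left(Z \right)} = - \frac{1}{6 \left(-1\right)} = \left(- \frac{1}{6}\right) \left(-1\right) = \frac{1}{6}$)
$\left(-2576 - \frac{4147}{-830}\right) \left(-4976 + P{\left(\left(-4 - 5\right)^{2} \right)}\right) = \left(-2576 - \frac{4147}{-830}\right) \left(-4976 + \frac{1}{6}\right) = \left(-2576 - - \frac{4147}{830}\right) \left(- \frac{29855}{6}\right) = \left(-2576 + \frac{4147}{830}\right) \left(- \frac{29855}{6}\right) = \left(- \frac{2133933}{830}\right) \left(- \frac{29855}{6}\right) = \frac{4247237981}{332}$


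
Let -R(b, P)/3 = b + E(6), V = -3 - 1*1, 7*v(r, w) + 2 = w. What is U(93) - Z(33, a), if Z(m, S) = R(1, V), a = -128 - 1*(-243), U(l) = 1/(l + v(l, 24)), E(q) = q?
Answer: 14140/673 ≈ 21.010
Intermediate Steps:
v(r, w) = -2/7 + w/7
V = -4 (V = -3 - 1 = -4)
U(l) = 1/(22/7 + l) (U(l) = 1/(l + (-2/7 + (1/7)*24)) = 1/(l + (-2/7 + 24/7)) = 1/(l + 22/7) = 1/(22/7 + l))
a = 115 (a = -128 + 243 = 115)
R(b, P) = -18 - 3*b (R(b, P) = -3*(b + 6) = -3*(6 + b) = -18 - 3*b)
Z(m, S) = -21 (Z(m, S) = -18 - 3*1 = -18 - 3 = -21)
U(93) - Z(33, a) = 7/(22 + 7*93) - 1*(-21) = 7/(22 + 651) + 21 = 7/673 + 21 = 14140/673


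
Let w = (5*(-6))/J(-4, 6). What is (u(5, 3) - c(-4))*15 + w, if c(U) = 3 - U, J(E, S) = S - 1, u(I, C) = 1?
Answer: -96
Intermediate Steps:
J(E, S) = -1 + S
w = -6 (w = (5*(-6))/(-1 + 6) = -30/5 = -30*⅕ = -6)
(u(5, 3) - c(-4))*15 + w = (1 - (3 - 1*(-4)))*15 - 6 = (1 - (3 + 4))*15 - 6 = (1 - 1*7)*15 - 6 = (1 - 7)*15 - 6 = -6*15 - 6 = -90 - 6 = -96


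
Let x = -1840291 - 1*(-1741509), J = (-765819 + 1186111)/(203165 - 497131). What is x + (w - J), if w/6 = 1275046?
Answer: 1109941452748/146983 ≈ 7.5515e+6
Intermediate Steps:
w = 7650276 (w = 6*1275046 = 7650276)
J = -210146/146983 (J = 420292/(-293966) = 420292*(-1/293966) = -210146/146983 ≈ -1.4297)
x = -98782 (x = -1840291 + 1741509 = -98782)
x + (w - J) = -98782 + (7650276 - 1*(-210146/146983)) = -98782 + (7650276 + 210146/146983) = -98782 + 1124460727454/146983 = 1109941452748/146983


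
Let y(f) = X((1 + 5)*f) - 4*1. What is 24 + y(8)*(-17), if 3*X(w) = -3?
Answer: 109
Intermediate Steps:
X(w) = -1 (X(w) = (⅓)*(-3) = -1)
y(f) = -5 (y(f) = -1 - 4*1 = -1 - 4 = -5)
24 + y(8)*(-17) = 24 - 5*(-17) = 24 + 85 = 109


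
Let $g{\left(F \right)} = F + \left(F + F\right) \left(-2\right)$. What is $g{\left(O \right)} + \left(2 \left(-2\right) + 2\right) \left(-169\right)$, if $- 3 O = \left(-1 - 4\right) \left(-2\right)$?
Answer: $348$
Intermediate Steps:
$O = - \frac{10}{3}$ ($O = - \frac{\left(-1 - 4\right) \left(-2\right)}{3} = - \frac{\left(-5\right) \left(-2\right)}{3} = \left(- \frac{1}{3}\right) 10 = - \frac{10}{3} \approx -3.3333$)
$g{\left(F \right)} = - 3 F$ ($g{\left(F \right)} = F + 2 F \left(-2\right) = F - 4 F = - 3 F$)
$g{\left(O \right)} + \left(2 \left(-2\right) + 2\right) \left(-169\right) = \left(-3\right) \left(- \frac{10}{3}\right) + \left(2 \left(-2\right) + 2\right) \left(-169\right) = 10 + \left(-4 + 2\right) \left(-169\right) = 10 - -338 = 10 + 338 = 348$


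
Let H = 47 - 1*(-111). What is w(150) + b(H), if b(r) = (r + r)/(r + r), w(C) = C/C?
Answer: 2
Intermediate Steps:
w(C) = 1
H = 158 (H = 47 + 111 = 158)
b(r) = 1 (b(r) = (2*r)/((2*r)) = (2*r)*(1/(2*r)) = 1)
w(150) + b(H) = 1 + 1 = 2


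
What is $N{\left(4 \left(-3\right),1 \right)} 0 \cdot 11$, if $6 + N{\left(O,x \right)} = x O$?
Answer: $0$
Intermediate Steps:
$N{\left(O,x \right)} = -6 + O x$ ($N{\left(O,x \right)} = -6 + x O = -6 + O x$)
$N{\left(4 \left(-3\right),1 \right)} 0 \cdot 11 = \left(-6 + 4 \left(-3\right) 1\right) 0 \cdot 11 = \left(-6 - 12\right) 0 \cdot 11 = \left(-18\right) 0 \cdot 11 = 0 \cdot 11 = 0$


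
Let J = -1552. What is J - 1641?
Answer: -3193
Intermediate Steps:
J - 1641 = -1552 - 1641 = -3193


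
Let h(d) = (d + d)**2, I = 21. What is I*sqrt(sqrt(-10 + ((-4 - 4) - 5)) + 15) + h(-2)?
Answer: 16 + 21*sqrt(15 + I*sqrt(23)) ≈ 98.34 + 12.843*I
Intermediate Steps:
h(d) = 4*d**2 (h(d) = (2*d)**2 = 4*d**2)
I*sqrt(sqrt(-10 + ((-4 - 4) - 5)) + 15) + h(-2) = 21*sqrt(sqrt(-10 + ((-4 - 4) - 5)) + 15) + 4*(-2)**2 = 21*sqrt(sqrt(-10 + (-8 - 5)) + 15) + 4*4 = 21*sqrt(sqrt(-10 - 13) + 15) + 16 = 21*sqrt(sqrt(-23) + 15) + 16 = 21*sqrt(I*sqrt(23) + 15) + 16 = 21*sqrt(15 + I*sqrt(23)) + 16 = 16 + 21*sqrt(15 + I*sqrt(23))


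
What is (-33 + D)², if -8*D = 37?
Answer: 90601/64 ≈ 1415.6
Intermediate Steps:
D = -37/8 (D = -⅛*37 = -37/8 ≈ -4.6250)
(-33 + D)² = (-33 - 37/8)² = (-301/8)² = 90601/64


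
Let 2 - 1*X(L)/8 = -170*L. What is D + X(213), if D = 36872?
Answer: 326568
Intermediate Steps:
X(L) = 16 + 1360*L (X(L) = 16 - (-1360)*L = 16 + 1360*L)
D + X(213) = 36872 + (16 + 1360*213) = 36872 + (16 + 289680) = 36872 + 289696 = 326568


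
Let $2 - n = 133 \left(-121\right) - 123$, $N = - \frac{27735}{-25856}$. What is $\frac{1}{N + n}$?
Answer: $\frac{25856}{419360343} \approx 6.1656 \cdot 10^{-5}$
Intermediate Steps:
$N = \frac{27735}{25856}$ ($N = \left(-27735\right) \left(- \frac{1}{25856}\right) = \frac{27735}{25856} \approx 1.0727$)
$n = 16218$ ($n = 2 - \left(133 \left(-121\right) - 123\right) = 2 - \left(-16093 - 123\right) = 2 - -16216 = 2 + 16216 = 16218$)
$\frac{1}{N + n} = \frac{1}{\frac{27735}{25856} + 16218} = \frac{1}{\frac{419360343}{25856}} = \frac{25856}{419360343}$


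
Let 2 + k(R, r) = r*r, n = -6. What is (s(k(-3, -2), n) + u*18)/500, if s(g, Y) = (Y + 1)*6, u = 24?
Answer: 201/250 ≈ 0.80400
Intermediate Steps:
k(R, r) = -2 + r² (k(R, r) = -2 + r*r = -2 + r²)
s(g, Y) = 6 + 6*Y (s(g, Y) = (1 + Y)*6 = 6 + 6*Y)
(s(k(-3, -2), n) + u*18)/500 = ((6 + 6*(-6)) + 24*18)/500 = ((6 - 36) + 432)*(1/500) = (-30 + 432)*(1/500) = 402*(1/500) = 201/250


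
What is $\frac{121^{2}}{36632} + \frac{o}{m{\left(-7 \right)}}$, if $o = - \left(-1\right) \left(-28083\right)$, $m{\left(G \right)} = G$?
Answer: $\frac{1028838943}{256424} \approx 4012.3$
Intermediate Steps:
$o = -28083$ ($o = \left(-1\right) 28083 = -28083$)
$\frac{121^{2}}{36632} + \frac{o}{m{\left(-7 \right)}} = \frac{121^{2}}{36632} - \frac{28083}{-7} = 14641 \cdot \frac{1}{36632} - - \frac{28083}{7} = \frac{14641}{36632} + \frac{28083}{7} = \frac{1028838943}{256424}$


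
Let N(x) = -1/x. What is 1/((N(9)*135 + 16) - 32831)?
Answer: -1/32830 ≈ -3.0460e-5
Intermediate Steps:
1/((N(9)*135 + 16) - 32831) = 1/((-1/9*135 + 16) - 32831) = 1/((-1*⅑*135 + 16) - 32831) = 1/((-⅑*135 + 16) - 32831) = 1/((-15 + 16) - 32831) = 1/(1 - 32831) = 1/(-32830) = -1/32830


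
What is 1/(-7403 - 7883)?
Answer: -1/15286 ≈ -6.5419e-5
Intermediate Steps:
1/(-7403 - 7883) = 1/(-15286) = -1/15286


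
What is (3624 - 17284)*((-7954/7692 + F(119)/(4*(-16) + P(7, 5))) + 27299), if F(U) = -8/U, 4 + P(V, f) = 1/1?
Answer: -5717182440586870/15332079 ≈ -3.7289e+8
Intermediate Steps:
P(V, f) = -3 (P(V, f) = -4 + 1/1 = -4 + 1 = -3)
(3624 - 17284)*((-7954/7692 + F(119)/(4*(-16) + P(7, 5))) + 27299) = (3624 - 17284)*((-7954/7692 + (-8/119)/(4*(-16) - 3)) + 27299) = -13660*((-7954*1/7692 + (-8*1/119)/(-64 - 3)) + 27299) = -13660*((-3977/3846 - 8/119/(-67)) + 27299) = -13660*((-3977/3846 - 8/119*(-1/67)) + 27299) = -13660*((-3977/3846 + 8/7973) + 27299) = -13660*(-31677853/30664158 + 27299) = -13660*837069171389/30664158 = -5717182440586870/15332079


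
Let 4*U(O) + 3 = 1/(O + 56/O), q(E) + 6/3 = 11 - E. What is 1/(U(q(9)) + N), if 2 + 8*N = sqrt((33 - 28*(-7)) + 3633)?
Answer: 32/1899 + 4*sqrt(3862)/1899 ≈ 0.14775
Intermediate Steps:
q(E) = 9 - E (q(E) = -2 + (11 - E) = 9 - E)
N = -1/4 + sqrt(3862)/8 (N = -1/4 + sqrt((33 - 28*(-7)) + 3633)/8 = -1/4 + sqrt((33 + 196) + 3633)/8 = -1/4 + sqrt(229 + 3633)/8 = -1/4 + sqrt(3862)/8 ≈ 7.5181)
U(O) = -3/4 + 1/(4*(O + 56/O))
1/(U(q(9)) + N) = 1/((-168 + (9 - 1*9) - 3*(9 - 1*9)**2)/(4*(56 + (9 - 1*9)**2)) + (-1/4 + sqrt(3862)/8)) = 1/((-168 + (9 - 9) - 3*(9 - 9)**2)/(4*(56 + (9 - 9)**2)) + (-1/4 + sqrt(3862)/8)) = 1/((-168 + 0 - 3*0**2)/(4*(56 + 0**2)) + (-1/4 + sqrt(3862)/8)) = 1/((-168 + 0 - 3*0)/(4*(56 + 0)) + (-1/4 + sqrt(3862)/8)) = 1/((1/4)*(-168 + 0 + 0)/56 + (-1/4 + sqrt(3862)/8)) = 1/((1/4)*(1/56)*(-168) + (-1/4 + sqrt(3862)/8)) = 1/(-3/4 + (-1/4 + sqrt(3862)/8)) = 1/(-1 + sqrt(3862)/8)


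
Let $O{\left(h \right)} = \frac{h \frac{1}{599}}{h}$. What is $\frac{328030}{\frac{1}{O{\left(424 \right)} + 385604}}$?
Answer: $\frac{75767318719910}{599} \approx 1.2649 \cdot 10^{11}$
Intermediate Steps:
$O{\left(h \right)} = \frac{1}{599}$ ($O{\left(h \right)} = \frac{h \frac{1}{599}}{h} = \frac{\frac{1}{599} h}{h} = \frac{1}{599}$)
$\frac{328030}{\frac{1}{O{\left(424 \right)} + 385604}} = \frac{328030}{\frac{1}{\frac{1}{599} + 385604}} = \frac{328030}{\frac{1}{\frac{230976797}{599}}} = \frac{328030}{\frac{599}{230976797}} = 328030 \cdot \frac{230976797}{599} = \frac{75767318719910}{599}$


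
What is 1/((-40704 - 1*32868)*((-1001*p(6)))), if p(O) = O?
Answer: 1/441873432 ≈ 2.2631e-9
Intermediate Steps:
1/((-40704 - 1*32868)*((-1001*p(6)))) = 1/((-40704 - 1*32868)*((-1001*6))) = 1/(-40704 - 32868*(-6006)) = -1/6006/(-73572) = -1/73572*(-1/6006) = 1/441873432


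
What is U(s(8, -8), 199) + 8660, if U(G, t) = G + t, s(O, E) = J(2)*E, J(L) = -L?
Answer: 8875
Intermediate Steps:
s(O, E) = -2*E (s(O, E) = (-1*2)*E = -2*E)
U(s(8, -8), 199) + 8660 = (-2*(-8) + 199) + 8660 = (16 + 199) + 8660 = 215 + 8660 = 8875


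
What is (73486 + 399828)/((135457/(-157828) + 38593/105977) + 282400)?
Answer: 7916715260506184/4723453094503915 ≈ 1.6760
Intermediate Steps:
(73486 + 399828)/((135457/(-157828) + 38593/105977) + 282400) = 473314/((135457*(-1/157828) + 38593*(1/105977)) + 282400) = 473314/((-135457/157828 + 38593/105977) + 282400) = 473314/(-8264270485/16726137956 + 282400) = 473314/(4723453094503915/16726137956) = 473314*(16726137956/4723453094503915) = 7916715260506184/4723453094503915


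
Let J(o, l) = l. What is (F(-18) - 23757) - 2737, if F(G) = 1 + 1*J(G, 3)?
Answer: -26490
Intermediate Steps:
F(G) = 4 (F(G) = 1 + 1*3 = 1 + 3 = 4)
(F(-18) - 23757) - 2737 = (4 - 23757) - 2737 = -23753 - 2737 = -26490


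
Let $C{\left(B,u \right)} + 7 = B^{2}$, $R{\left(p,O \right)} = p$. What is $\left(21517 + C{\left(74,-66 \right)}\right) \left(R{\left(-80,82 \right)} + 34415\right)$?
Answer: $926564310$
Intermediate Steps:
$C{\left(B,u \right)} = -7 + B^{2}$
$\left(21517 + C{\left(74,-66 \right)}\right) \left(R{\left(-80,82 \right)} + 34415\right) = \left(21517 - \left(7 - 74^{2}\right)\right) \left(-80 + 34415\right) = \left(21517 + \left(-7 + 5476\right)\right) 34335 = \left(21517 + 5469\right) 34335 = 26986 \cdot 34335 = 926564310$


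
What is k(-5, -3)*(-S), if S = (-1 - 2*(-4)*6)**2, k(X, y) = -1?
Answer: 2209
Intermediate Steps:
S = 2209 (S = (-1 + 8*6)**2 = (-1 + 48)**2 = 47**2 = 2209)
k(-5, -3)*(-S) = -(-1)*2209 = -1*(-2209) = 2209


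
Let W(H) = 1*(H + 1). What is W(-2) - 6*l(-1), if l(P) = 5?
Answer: -31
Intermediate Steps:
W(H) = 1 + H (W(H) = 1*(1 + H) = 1 + H)
W(-2) - 6*l(-1) = (1 - 2) - 6*5 = -1 - 30 = -31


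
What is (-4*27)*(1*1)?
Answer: -108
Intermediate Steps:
(-4*27)*(1*1) = -108*1 = -108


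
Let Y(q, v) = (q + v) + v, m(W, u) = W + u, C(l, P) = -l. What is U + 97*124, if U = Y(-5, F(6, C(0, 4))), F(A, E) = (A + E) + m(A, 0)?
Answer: 12047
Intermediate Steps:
F(A, E) = E + 2*A (F(A, E) = (A + E) + (A + 0) = (A + E) + A = E + 2*A)
Y(q, v) = q + 2*v
U = 19 (U = -5 + 2*(-1*0 + 2*6) = -5 + 2*(0 + 12) = -5 + 2*12 = -5 + 24 = 19)
U + 97*124 = 19 + 97*124 = 19 + 12028 = 12047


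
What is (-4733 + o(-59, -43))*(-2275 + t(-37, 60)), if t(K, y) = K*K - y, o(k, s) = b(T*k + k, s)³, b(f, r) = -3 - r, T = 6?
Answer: -57251922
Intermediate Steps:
o(k, s) = (-3 - s)³
t(K, y) = K² - y
(-4733 + o(-59, -43))*(-2275 + t(-37, 60)) = (-4733 - (3 - 43)³)*(-2275 + ((-37)² - 1*60)) = (-4733 - 1*(-40)³)*(-2275 + (1369 - 60)) = (-4733 - 1*(-64000))*(-2275 + 1309) = (-4733 + 64000)*(-966) = 59267*(-966) = -57251922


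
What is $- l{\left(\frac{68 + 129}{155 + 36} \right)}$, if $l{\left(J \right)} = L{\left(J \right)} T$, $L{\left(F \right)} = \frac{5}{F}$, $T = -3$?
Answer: $\frac{2865}{197} \approx 14.543$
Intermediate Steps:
$l{\left(J \right)} = - \frac{15}{J}$ ($l{\left(J \right)} = \frac{5}{J} \left(-3\right) = - \frac{15}{J}$)
$- l{\left(\frac{68 + 129}{155 + 36} \right)} = - \frac{-15}{\left(68 + 129\right) \frac{1}{155 + 36}} = - \frac{-15}{197 \cdot \frac{1}{191}} = - \frac{-15}{\frac{197}{191}} = - \frac{\left(-15\right) 191}{197} = \left(-1\right) \left(- \frac{2865}{197}\right) = \frac{2865}{197}$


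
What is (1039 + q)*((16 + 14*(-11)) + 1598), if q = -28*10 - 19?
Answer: 1080400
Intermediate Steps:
q = -299 (q = -280 - 19 = -299)
(1039 + q)*((16 + 14*(-11)) + 1598) = (1039 - 299)*((16 + 14*(-11)) + 1598) = 740*((16 - 154) + 1598) = 740*(-138 + 1598) = 740*1460 = 1080400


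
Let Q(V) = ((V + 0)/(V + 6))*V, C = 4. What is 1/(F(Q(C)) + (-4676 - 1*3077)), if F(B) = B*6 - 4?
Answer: -5/38737 ≈ -0.00012908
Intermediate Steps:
Q(V) = V**2/(6 + V) (Q(V) = (V/(6 + V))*V = V**2/(6 + V))
F(B) = -4 + 6*B (F(B) = 6*B - 4 = -4 + 6*B)
1/(F(Q(C)) + (-4676 - 1*3077)) = 1/((-4 + 6*(4**2/(6 + 4))) + (-4676 - 1*3077)) = 1/((-4 + 6*(16/10)) + (-4676 - 3077)) = 1/((-4 + 6*(16*(1/10))) - 7753) = 1/((-4 + 6*(8/5)) - 7753) = 1/((-4 + 48/5) - 7753) = 1/(28/5 - 7753) = 1/(-38737/5) = -5/38737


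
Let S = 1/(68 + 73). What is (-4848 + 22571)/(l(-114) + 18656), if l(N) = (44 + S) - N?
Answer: 2498943/2652775 ≈ 0.94201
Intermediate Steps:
S = 1/141 ≈ 0.0070922
l(N) = 6205/141 - N (l(N) = (44 + 1/141) - N = 6205/141 - N)
(-4848 + 22571)/(l(-114) + 18656) = (-4848 + 22571)/((6205/141 - 1*(-114)) + 18656) = 17723/((6205/141 + 114) + 18656) = 17723/(22279/141 + 18656) = 17723/(2652775/141) = 17723*(141/2652775) = 2498943/2652775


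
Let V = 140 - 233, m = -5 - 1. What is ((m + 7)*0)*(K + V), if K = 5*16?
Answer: 0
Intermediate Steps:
m = -6
V = -93
K = 80
((m + 7)*0)*(K + V) = ((-6 + 7)*0)*(80 - 93) = (1*0)*(-13) = 0*(-13) = 0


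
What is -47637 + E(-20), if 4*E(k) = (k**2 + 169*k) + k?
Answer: -48387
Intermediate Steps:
E(k) = k**2/4 + 85*k/2 (E(k) = ((k**2 + 169*k) + k)/4 = (k**2 + 170*k)/4 = k**2/4 + 85*k/2)
-47637 + E(-20) = -47637 + (1/4)*(-20)*(170 - 20) = -47637 + (1/4)*(-20)*150 = -47637 - 750 = -48387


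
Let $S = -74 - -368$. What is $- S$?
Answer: $-294$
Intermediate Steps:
$S = 294$ ($S = -74 + 368 = 294$)
$- S = \left(-1\right) 294 = -294$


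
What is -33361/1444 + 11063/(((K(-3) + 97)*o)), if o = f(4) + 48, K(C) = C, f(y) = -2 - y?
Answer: -7233391/356307 ≈ -20.301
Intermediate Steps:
o = 42 (o = (-2 - 1*4) + 48 = (-2 - 4) + 48 = -6 + 48 = 42)
-33361/1444 + 11063/(((K(-3) + 97)*o)) = -33361/1444 + 11063/(((-3 + 97)*42)) = -33361*1/1444 + 11063/((94*42)) = -33361/1444 + 11063/3948 = -7233391/356307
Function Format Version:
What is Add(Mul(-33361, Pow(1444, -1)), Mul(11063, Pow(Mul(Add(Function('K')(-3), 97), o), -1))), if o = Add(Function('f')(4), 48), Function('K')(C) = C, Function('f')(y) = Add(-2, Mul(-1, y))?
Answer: Rational(-7233391, 356307) ≈ -20.301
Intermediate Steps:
o = 42 (o = Add(Add(-2, Mul(-1, 4)), 48) = Add(Add(-2, -4), 48) = Add(-6, 48) = 42)
Add(Mul(-33361, Pow(1444, -1)), Mul(11063, Pow(Mul(Add(Function('K')(-3), 97), o), -1))) = Add(Mul(-33361, Pow(1444, -1)), Mul(11063, Pow(Mul(Add(-3, 97), 42), -1))) = Add(Mul(-33361, Rational(1, 1444)), Mul(11063, Pow(Mul(94, 42), -1))) = Add(Rational(-33361, 1444), Mul(11063, Pow(3948, -1))) = Add(Rational(-33361, 1444), Mul(11063, Rational(1, 3948))) = Add(Rational(-33361, 1444), Rational(11063, 3948)) = Rational(-7233391, 356307)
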